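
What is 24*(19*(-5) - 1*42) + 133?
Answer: -3155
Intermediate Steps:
24*(19*(-5) - 1*42) + 133 = 24*(-95 - 42) + 133 = 24*(-137) + 133 = -3288 + 133 = -3155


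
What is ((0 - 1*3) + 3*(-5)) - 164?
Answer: -182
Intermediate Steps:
((0 - 1*3) + 3*(-5)) - 164 = ((0 - 3) - 15) - 164 = (-3 - 15) - 164 = -18 - 164 = -182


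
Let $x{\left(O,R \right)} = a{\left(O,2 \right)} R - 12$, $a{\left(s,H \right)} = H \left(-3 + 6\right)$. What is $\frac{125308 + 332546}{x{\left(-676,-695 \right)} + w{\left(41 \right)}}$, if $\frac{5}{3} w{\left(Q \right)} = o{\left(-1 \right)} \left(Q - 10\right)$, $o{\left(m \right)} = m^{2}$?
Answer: $- \frac{763090}{6939} \approx -109.97$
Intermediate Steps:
$a{\left(s,H \right)} = 3 H$ ($a{\left(s,H \right)} = H 3 = 3 H$)
$x{\left(O,R \right)} = -12 + 6 R$ ($x{\left(O,R \right)} = 3 \cdot 2 R - 12 = 6 R - 12 = -12 + 6 R$)
$w{\left(Q \right)} = -6 + \frac{3 Q}{5}$ ($w{\left(Q \right)} = \frac{3 \left(-1\right)^{2} \left(Q - 10\right)}{5} = \frac{3 \cdot 1 \left(-10 + Q\right)}{5} = \frac{3 \left(-10 + Q\right)}{5} = -6 + \frac{3 Q}{5}$)
$\frac{125308 + 332546}{x{\left(-676,-695 \right)} + w{\left(41 \right)}} = \frac{125308 + 332546}{\left(-12 + 6 \left(-695\right)\right) + \left(-6 + \frac{3}{5} \cdot 41\right)} = \frac{457854}{\left(-12 - 4170\right) + \left(-6 + \frac{123}{5}\right)} = \frac{457854}{-4182 + \frac{93}{5}} = \frac{457854}{- \frac{20817}{5}} = 457854 \left(- \frac{5}{20817}\right) = - \frac{763090}{6939}$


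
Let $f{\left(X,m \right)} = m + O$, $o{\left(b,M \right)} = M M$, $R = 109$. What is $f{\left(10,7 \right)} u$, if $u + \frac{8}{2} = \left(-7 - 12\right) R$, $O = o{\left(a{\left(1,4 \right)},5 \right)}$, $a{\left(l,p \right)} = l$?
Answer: $-66400$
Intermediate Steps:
$o{\left(b,M \right)} = M^{2}$
$O = 25$ ($O = 5^{2} = 25$)
$f{\left(X,m \right)} = 25 + m$ ($f{\left(X,m \right)} = m + 25 = 25 + m$)
$u = -2075$ ($u = -4 + \left(-7 - 12\right) 109 = -4 - 2071 = -2075$)
$f{\left(10,7 \right)} u = \left(25 + 7\right) \left(-2075\right) = 32 \left(-2075\right) = -66400$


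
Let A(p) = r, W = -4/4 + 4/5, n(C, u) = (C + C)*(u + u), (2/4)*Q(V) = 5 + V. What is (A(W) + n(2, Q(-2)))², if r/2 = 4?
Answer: 3136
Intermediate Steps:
Q(V) = 10 + 2*V (Q(V) = 2*(5 + V) = 10 + 2*V)
n(C, u) = 4*C*u (n(C, u) = (2*C)*(2*u) = 4*C*u)
W = -⅕ (W = -4*¼ + 4*(⅕) = -1 + ⅘ = -⅕ ≈ -0.20000)
r = 8 (r = 2*4 = 8)
A(p) = 8
(A(W) + n(2, Q(-2)))² = (8 + 4*2*(10 + 2*(-2)))² = (8 + 4*2*(10 - 4))² = (8 + 4*2*6)² = (8 + 48)² = 56² = 3136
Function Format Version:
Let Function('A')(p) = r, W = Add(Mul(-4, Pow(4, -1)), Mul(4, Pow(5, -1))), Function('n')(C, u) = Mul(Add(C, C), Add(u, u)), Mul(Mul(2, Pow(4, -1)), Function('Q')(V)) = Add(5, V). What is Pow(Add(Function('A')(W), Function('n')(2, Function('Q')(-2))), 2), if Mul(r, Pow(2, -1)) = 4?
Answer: 3136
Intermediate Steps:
Function('Q')(V) = Add(10, Mul(2, V)) (Function('Q')(V) = Mul(2, Add(5, V)) = Add(10, Mul(2, V)))
Function('n')(C, u) = Mul(4, C, u) (Function('n')(C, u) = Mul(Mul(2, C), Mul(2, u)) = Mul(4, C, u))
W = Rational(-1, 5) (W = Add(Mul(-4, Rational(1, 4)), Mul(4, Rational(1, 5))) = Add(-1, Rational(4, 5)) = Rational(-1, 5) ≈ -0.20000)
r = 8 (r = Mul(2, 4) = 8)
Function('A')(p) = 8
Pow(Add(Function('A')(W), Function('n')(2, Function('Q')(-2))), 2) = Pow(Add(8, Mul(4, 2, Add(10, Mul(2, -2)))), 2) = Pow(Add(8, Mul(4, 2, Add(10, -4))), 2) = Pow(Add(8, Mul(4, 2, 6)), 2) = Pow(Add(8, 48), 2) = Pow(56, 2) = 3136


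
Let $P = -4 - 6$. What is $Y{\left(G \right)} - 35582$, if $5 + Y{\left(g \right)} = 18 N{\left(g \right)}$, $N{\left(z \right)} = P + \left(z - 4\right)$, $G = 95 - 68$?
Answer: $-35353$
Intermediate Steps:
$P = -10$ ($P = -4 - 6 = -10$)
$G = 27$ ($G = 95 - 68 = 27$)
$N{\left(z \right)} = -14 + z$ ($N{\left(z \right)} = -10 + \left(z - 4\right) = -10 + \left(-4 + z\right) = -14 + z$)
$Y{\left(g \right)} = -257 + 18 g$ ($Y{\left(g \right)} = -5 + 18 \left(-14 + g\right) = -5 + \left(-252 + 18 g\right) = -257 + 18 g$)
$Y{\left(G \right)} - 35582 = \left(-257 + 18 \cdot 27\right) - 35582 = \left(-257 + 486\right) - 35582 = 229 - 35582 = -35353$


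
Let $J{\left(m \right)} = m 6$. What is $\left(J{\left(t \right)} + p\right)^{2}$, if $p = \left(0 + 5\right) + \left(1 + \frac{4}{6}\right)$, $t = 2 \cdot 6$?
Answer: $\frac{55696}{9} \approx 6188.4$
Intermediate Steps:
$t = 12$
$p = \frac{20}{3}$ ($p = 5 + \left(1 + 4 \cdot \frac{1}{6}\right) = 5 + \left(1 + \frac{2}{3}\right) = 5 + \frac{5}{3} = \frac{20}{3} \approx 6.6667$)
$J{\left(m \right)} = 6 m$
$\left(J{\left(t \right)} + p\right)^{2} = \left(6 \cdot 12 + \frac{20}{3}\right)^{2} = \left(72 + \frac{20}{3}\right)^{2} = \left(\frac{236}{3}\right)^{2} = \frac{55696}{9}$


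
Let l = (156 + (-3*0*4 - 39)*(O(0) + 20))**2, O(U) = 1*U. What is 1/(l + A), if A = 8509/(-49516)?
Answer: 49516/19280333507 ≈ 2.5682e-6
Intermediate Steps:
O(U) = U
A = -8509/49516 (A = 8509*(-1/49516) = -8509/49516 ≈ -0.17184)
l = 389376 (l = (156 + (-3*0*4 - 39)*(0 + 20))**2 = (156 + (0*4 - 39)*20)**2 = (156 + (0 - 39)*20)**2 = (156 - 39*20)**2 = (156 - 780)**2 = (-624)**2 = 389376)
1/(l + A) = 1/(389376 - 8509/49516) = 1/(19280333507/49516) = 49516/19280333507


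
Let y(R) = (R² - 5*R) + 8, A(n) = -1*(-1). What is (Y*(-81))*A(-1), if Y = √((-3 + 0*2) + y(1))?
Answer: -81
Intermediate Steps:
A(n) = 1
y(R) = 8 + R² - 5*R
Y = 1 (Y = √((-3 + 0*2) + (8 + 1² - 5*1)) = √((-3 + 0) + (8 + 1 - 5)) = √(-3 + 4) = √1 = 1)
(Y*(-81))*A(-1) = (1*(-81))*1 = -81*1 = -81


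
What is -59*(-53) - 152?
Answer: 2975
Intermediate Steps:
-59*(-53) - 152 = 3127 - 152 = 2975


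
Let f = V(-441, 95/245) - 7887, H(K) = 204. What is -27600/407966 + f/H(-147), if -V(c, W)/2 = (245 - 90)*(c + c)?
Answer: 1061988289/815932 ≈ 1301.6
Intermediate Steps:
V(c, W) = -620*c (V(c, W) = -2*(245 - 90)*(c + c) = -310*2*c = -620*c)
f = 265533 (f = -620*(-441) - 7887 = 273420 - 7887 = 265533)
-27600/407966 + f/H(-147) = -27600/407966 + 265533/204 = -27600*1/407966 + 265533*(1/204) = -13800/203983 + 88511/68 = 1061988289/815932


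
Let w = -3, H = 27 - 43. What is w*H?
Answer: 48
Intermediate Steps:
H = -16
w*H = -3*(-16) = 48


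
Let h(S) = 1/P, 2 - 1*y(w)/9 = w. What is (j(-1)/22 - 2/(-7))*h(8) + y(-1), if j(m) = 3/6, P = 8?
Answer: 66623/2464 ≈ 27.039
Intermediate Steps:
j(m) = ½ (j(m) = 3*(⅙) = ½)
y(w) = 18 - 9*w
h(S) = ⅛ (h(S) = 1/8 = ⅛)
(j(-1)/22 - 2/(-7))*h(8) + y(-1) = ((½)/22 - 2/(-7))*(⅛) + (18 - 9*(-1)) = ((½)*(1/22) - 2*(-⅐))*(⅛) + (18 + 9) = (1/44 + 2/7)*(⅛) + 27 = (95/308)*(⅛) + 27 = 95/2464 + 27 = 66623/2464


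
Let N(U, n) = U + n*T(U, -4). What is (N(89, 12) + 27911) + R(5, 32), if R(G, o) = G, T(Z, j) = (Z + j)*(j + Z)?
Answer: 114705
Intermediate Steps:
T(Z, j) = (Z + j)**2 (T(Z, j) = (Z + j)*(Z + j) = (Z + j)**2)
N(U, n) = U + n*(-4 + U)**2 (N(U, n) = U + n*(U - 4)**2 = U + n*(-4 + U)**2)
(N(89, 12) + 27911) + R(5, 32) = ((89 + 12*(-4 + 89)**2) + 27911) + 5 = ((89 + 12*85**2) + 27911) + 5 = ((89 + 12*7225) + 27911) + 5 = ((89 + 86700) + 27911) + 5 = (86789 + 27911) + 5 = 114700 + 5 = 114705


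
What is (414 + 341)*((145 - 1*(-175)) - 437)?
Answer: -88335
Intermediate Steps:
(414 + 341)*((145 - 1*(-175)) - 437) = 755*((145 + 175) - 437) = 755*(320 - 437) = 755*(-117) = -88335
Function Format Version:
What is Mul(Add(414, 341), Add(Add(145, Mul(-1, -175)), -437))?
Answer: -88335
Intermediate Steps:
Mul(Add(414, 341), Add(Add(145, Mul(-1, -175)), -437)) = Mul(755, Add(Add(145, 175), -437)) = Mul(755, Add(320, -437)) = Mul(755, -117) = -88335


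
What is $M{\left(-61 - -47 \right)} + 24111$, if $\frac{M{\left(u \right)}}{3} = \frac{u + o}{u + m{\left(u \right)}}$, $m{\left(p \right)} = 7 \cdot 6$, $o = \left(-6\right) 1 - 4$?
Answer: $\frac{168759}{7} \approx 24108.0$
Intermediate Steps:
$o = -10$ ($o = -6 - 4 = -10$)
$m{\left(p \right)} = 42$
$M{\left(u \right)} = \frac{3 \left(-10 + u\right)}{42 + u}$ ($M{\left(u \right)} = 3 \frac{u - 10}{u + 42} = 3 \frac{-10 + u}{42 + u} = \frac{3 \left(-10 + u\right)}{42 + u}$)
$M{\left(-61 - -47 \right)} + 24111 = \frac{3 \left(-10 - 14\right)}{42 - 14} + 24111 = 3 \cdot \frac{1}{28} \left(-24\right) + 24111 = - \frac{18}{7} + 24111 = \frac{168759}{7}$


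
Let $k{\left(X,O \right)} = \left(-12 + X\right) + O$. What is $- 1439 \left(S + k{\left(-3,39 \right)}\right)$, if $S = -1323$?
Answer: $1869261$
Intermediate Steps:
$k{\left(X,O \right)} = -12 + O + X$
$- 1439 \left(S + k{\left(-3,39 \right)}\right) = - 1439 \left(-1323 - -24\right) = - 1439 \left(-1323 + 24\right) = \left(-1439\right) \left(-1299\right) = 1869261$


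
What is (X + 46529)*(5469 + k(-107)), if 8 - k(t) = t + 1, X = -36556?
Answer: 55679259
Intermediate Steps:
k(t) = 7 - t (k(t) = 8 - (t + 1) = 8 - (1 + t) = 8 + (-1 - t) = 7 - t)
(X + 46529)*(5469 + k(-107)) = (-36556 + 46529)*(5469 + (7 - 1*(-107))) = 9973*(5469 + (7 + 107)) = 9973*(5469 + 114) = 9973*5583 = 55679259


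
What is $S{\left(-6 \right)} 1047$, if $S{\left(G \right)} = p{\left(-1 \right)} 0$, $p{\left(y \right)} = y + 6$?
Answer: $0$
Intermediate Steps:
$p{\left(y \right)} = 6 + y$
$S{\left(G \right)} = 0$ ($S{\left(G \right)} = \left(6 - 1\right) 0 = 5 \cdot 0 = 0$)
$S{\left(-6 \right)} 1047 = 0 \cdot 1047 = 0$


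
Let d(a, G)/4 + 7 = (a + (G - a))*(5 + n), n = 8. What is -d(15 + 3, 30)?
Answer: -1532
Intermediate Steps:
d(a, G) = -28 + 52*G (d(a, G) = -28 + 4*((a + (G - a))*(5 + 8)) = -28 + 4*(G*13) = -28 + 4*(13*G) = -28 + 52*G)
-d(15 + 3, 30) = -(-28 + 52*30) = -(-28 + 1560) = -1*1532 = -1532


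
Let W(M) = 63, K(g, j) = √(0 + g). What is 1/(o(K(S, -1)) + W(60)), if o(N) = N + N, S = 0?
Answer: 1/63 ≈ 0.015873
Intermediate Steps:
K(g, j) = √g
o(N) = 2*N
1/(o(K(S, -1)) + W(60)) = 1/(2*√0 + 63) = 1/(2*0 + 63) = 1/(0 + 63) = 1/63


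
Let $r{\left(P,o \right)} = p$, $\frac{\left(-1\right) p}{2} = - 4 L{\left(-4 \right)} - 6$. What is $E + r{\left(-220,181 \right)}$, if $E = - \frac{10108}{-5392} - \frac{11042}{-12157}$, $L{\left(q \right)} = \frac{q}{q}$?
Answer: $\frac{373358075}{16387636} \approx 22.783$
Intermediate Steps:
$L{\left(q \right)} = 1$
$E = \frac{45605355}{16387636}$ ($E = \left(-10108\right) \left(- \frac{1}{5392}\right) - - \frac{11042}{12157} = \frac{2527}{1348} + \frac{11042}{12157} = \frac{45605355}{16387636} \approx 2.7829$)
$p = 20$ ($p = - 2 \left(\left(-4\right) 1 - 6\right) = - 2 \left(-4 - 6\right) = \left(-2\right) \left(-10\right) = 20$)
$r{\left(P,o \right)} = 20$
$E + r{\left(-220,181 \right)} = \frac{45605355}{16387636} + 20 = \frac{373358075}{16387636}$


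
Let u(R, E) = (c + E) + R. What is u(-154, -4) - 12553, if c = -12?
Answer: -12723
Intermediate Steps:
u(R, E) = -12 + E + R (u(R, E) = (-12 + E) + R = -12 + E + R)
u(-154, -4) - 12553 = (-12 - 4 - 154) - 12553 = -170 - 12553 = -12723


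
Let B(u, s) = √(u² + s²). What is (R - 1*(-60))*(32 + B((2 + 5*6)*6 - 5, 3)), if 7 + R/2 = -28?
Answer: -320 - 10*√34978 ≈ -2190.2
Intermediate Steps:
R = -70 (R = -14 + 2*(-28) = -14 - 56 = -70)
B(u, s) = √(s² + u²)
(R - 1*(-60))*(32 + B((2 + 5*6)*6 - 5, 3)) = (-70 - 1*(-60))*(32 + √(3² + ((2 + 5*6)*6 - 5)²)) = (-70 + 60)*(32 + √(9 + ((2 + 30)*6 - 5)²)) = -10*(32 + √(9 + (32*6 - 5)²)) = -10*(32 + √(9 + (192 - 5)²)) = -10*(32 + √(9 + 187²)) = -10*(32 + √(9 + 34969)) = -10*(32 + √34978) = -320 - 10*√34978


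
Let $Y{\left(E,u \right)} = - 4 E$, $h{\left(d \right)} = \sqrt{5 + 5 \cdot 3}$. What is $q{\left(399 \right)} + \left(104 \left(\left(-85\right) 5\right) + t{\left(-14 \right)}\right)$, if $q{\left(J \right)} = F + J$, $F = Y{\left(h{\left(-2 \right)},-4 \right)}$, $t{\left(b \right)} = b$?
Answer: $-43815 - 8 \sqrt{5} \approx -43833.0$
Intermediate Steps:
$h{\left(d \right)} = 2 \sqrt{5}$ ($h{\left(d \right)} = \sqrt{5 + 15} = \sqrt{20} = 2 \sqrt{5}$)
$F = - 8 \sqrt{5}$ ($F = - 4 \cdot 2 \sqrt{5} = - 8 \sqrt{5} \approx -17.889$)
$q{\left(J \right)} = J - 8 \sqrt{5}$ ($q{\left(J \right)} = - 8 \sqrt{5} + J = J - 8 \sqrt{5}$)
$q{\left(399 \right)} + \left(104 \left(\left(-85\right) 5\right) + t{\left(-14 \right)}\right) = \left(399 - 8 \sqrt{5}\right) + \left(104 \left(\left(-85\right) 5\right) - 14\right) = \left(399 - 8 \sqrt{5}\right) + \left(104 \left(-425\right) - 14\right) = \left(399 - 8 \sqrt{5}\right) - 44214 = -43815 - 8 \sqrt{5}$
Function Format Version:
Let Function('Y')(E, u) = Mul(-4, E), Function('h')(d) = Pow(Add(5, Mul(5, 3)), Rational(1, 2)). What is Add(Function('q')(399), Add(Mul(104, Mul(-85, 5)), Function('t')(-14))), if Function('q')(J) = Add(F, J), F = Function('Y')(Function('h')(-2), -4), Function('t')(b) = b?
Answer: Add(-43815, Mul(-8, Pow(5, Rational(1, 2)))) ≈ -43833.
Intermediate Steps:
Function('h')(d) = Mul(2, Pow(5, Rational(1, 2))) (Function('h')(d) = Pow(Add(5, 15), Rational(1, 2)) = Pow(20, Rational(1, 2)) = Mul(2, Pow(5, Rational(1, 2))))
F = Mul(-8, Pow(5, Rational(1, 2))) (F = Mul(-4, Mul(2, Pow(5, Rational(1, 2)))) = Mul(-8, Pow(5, Rational(1, 2))) ≈ -17.889)
Function('q')(J) = Add(J, Mul(-8, Pow(5, Rational(1, 2)))) (Function('q')(J) = Add(Mul(-8, Pow(5, Rational(1, 2))), J) = Add(J, Mul(-8, Pow(5, Rational(1, 2)))))
Add(Function('q')(399), Add(Mul(104, Mul(-85, 5)), Function('t')(-14))) = Add(Add(399, Mul(-8, Pow(5, Rational(1, 2)))), Add(Mul(104, Mul(-85, 5)), -14)) = Add(Add(399, Mul(-8, Pow(5, Rational(1, 2)))), Add(Mul(104, -425), -14)) = Add(Add(399, Mul(-8, Pow(5, Rational(1, 2)))), Add(-44200, -14)) = Add(Add(399, Mul(-8, Pow(5, Rational(1, 2)))), -44214) = Add(-43815, Mul(-8, Pow(5, Rational(1, 2))))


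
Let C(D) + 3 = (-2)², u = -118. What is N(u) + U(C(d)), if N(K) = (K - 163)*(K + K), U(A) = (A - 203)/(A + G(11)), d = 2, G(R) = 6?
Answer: 464010/7 ≈ 66287.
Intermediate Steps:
C(D) = 1 (C(D) = -3 + (-2)² = -3 + 4 = 1)
U(A) = (-203 + A)/(6 + A) (U(A) = (A - 203)/(A + 6) = (-203 + A)/(6 + A))
N(K) = 2*K*(-163 + K) (N(K) = (-163 + K)*(2*K) = 2*K*(-163 + K))
N(u) + U(C(d)) = 2*(-118)*(-163 - 118) + (-203 + 1)/(6 + 1) = 2*(-118)*(-281) - 202/7 = 66316 + (⅐)*(-202) = 66316 - 202/7 = 464010/7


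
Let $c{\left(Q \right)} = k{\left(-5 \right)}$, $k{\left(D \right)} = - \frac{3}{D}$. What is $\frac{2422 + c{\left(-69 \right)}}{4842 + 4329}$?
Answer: $\frac{12113}{45855} \approx 0.26416$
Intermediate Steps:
$c{\left(Q \right)} = \frac{3}{5}$ ($c{\left(Q \right)} = - \frac{3}{-5} = \left(-3\right) \left(- \frac{1}{5}\right) = \frac{3}{5}$)
$\frac{2422 + c{\left(-69 \right)}}{4842 + 4329} = \frac{2422 + \frac{3}{5}}{4842 + 4329} = \frac{12113}{5 \cdot 9171} = \frac{12113}{5} \cdot \frac{1}{9171} = \frac{12113}{45855}$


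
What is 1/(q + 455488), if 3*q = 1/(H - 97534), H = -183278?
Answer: 842436/383719488767 ≈ 2.1954e-6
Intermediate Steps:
q = -1/842436 (q = 1/(3*(-183278 - 97534)) = (⅓)/(-280812) = (⅓)*(-1/280812) = -1/842436 ≈ -1.1870e-6)
1/(q + 455488) = 1/(-1/842436 + 455488) = 1/(383719488767/842436) = 842436/383719488767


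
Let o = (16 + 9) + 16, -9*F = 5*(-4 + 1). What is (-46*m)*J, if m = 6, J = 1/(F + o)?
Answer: -207/32 ≈ -6.4688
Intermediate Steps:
F = 5/3 (F = -5*(-4 + 1)/9 = -5*(-3)/9 = -⅑*(-15) = 5/3 ≈ 1.6667)
o = 41 (o = 25 + 16 = 41)
J = 3/128 (J = 1/(5/3 + 41) = 1/(128/3) = 3/128 ≈ 0.023438)
(-46*m)*J = -46*6*(3/128) = -276*3/128 = -207/32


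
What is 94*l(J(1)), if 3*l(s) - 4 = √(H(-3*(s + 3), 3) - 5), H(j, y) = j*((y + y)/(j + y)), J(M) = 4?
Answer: 376/3 + 94*√2/3 ≈ 169.65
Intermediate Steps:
H(j, y) = 2*j*y/(j + y) (H(j, y) = j*((2*y)/(j + y)) = j*(2*y/(j + y)) = 2*j*y/(j + y))
l(s) = 4/3 + √(-5 + 6*(-9 - 3*s)/(-6 - 3*s))/3 (l(s) = 4/3 + √(2*(-3*(s + 3))*3/(-3*(s + 3) + 3) - 5)/3 = 4/3 + √(2*(-3*(3 + s))*3/(-3*(3 + s) + 3) - 5)/3 = 4/3 + √(2*(-9 - 3*s)*3/((-9 - 3*s) + 3) - 5)/3 = 4/3 + √(2*(-9 - 3*s)*3/(-6 - 3*s) - 5)/3 = 4/3 + √(6*(-9 - 3*s)/(-6 - 3*s) - 5)/3 = 4/3 + √(-5 + 6*(-9 - 3*s)/(-6 - 3*s))/3)
94*l(J(1)) = 94*(4/3 + √((8 + 4)/(2 + 4))/3) = 94*(4/3 + √(12/6)/3) = 94*(4/3 + √((⅙)*12)/3) = 94*(4/3 + √2/3) = 376/3 + 94*√2/3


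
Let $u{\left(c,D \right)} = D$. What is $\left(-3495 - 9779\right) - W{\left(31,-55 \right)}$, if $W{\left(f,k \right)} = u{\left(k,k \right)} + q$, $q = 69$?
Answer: $-13288$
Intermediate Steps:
$W{\left(f,k \right)} = 69 + k$ ($W{\left(f,k \right)} = k + 69 = 69 + k$)
$\left(-3495 - 9779\right) - W{\left(31,-55 \right)} = \left(-3495 - 9779\right) - \left(69 - 55\right) = -13274 - 14 = -13288$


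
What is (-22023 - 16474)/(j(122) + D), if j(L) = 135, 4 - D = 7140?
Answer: 38497/7001 ≈ 5.4988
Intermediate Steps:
D = -7136 (D = 4 - 1*7140 = 4 - 7140 = -7136)
(-22023 - 16474)/(j(122) + D) = (-22023 - 16474)/(135 - 7136) = -38497/(-7001) = -38497*(-1/7001) = 38497/7001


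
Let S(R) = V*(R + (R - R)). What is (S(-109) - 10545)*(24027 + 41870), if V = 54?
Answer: -1082753607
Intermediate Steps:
S(R) = 54*R (S(R) = 54*(R + (R - R)) = 54*(R + 0) = 54*R)
(S(-109) - 10545)*(24027 + 41870) = (54*(-109) - 10545)*(24027 + 41870) = (-5886 - 10545)*65897 = -16431*65897 = -1082753607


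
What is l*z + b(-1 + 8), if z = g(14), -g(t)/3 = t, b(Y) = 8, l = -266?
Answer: 11180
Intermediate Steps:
g(t) = -3*t
z = -42 (z = -3*14 = -42)
l*z + b(-1 + 8) = -266*(-42) + 8 = 11172 + 8 = 11180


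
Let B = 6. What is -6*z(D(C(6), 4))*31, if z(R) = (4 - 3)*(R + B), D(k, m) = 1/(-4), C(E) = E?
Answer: -2139/2 ≈ -1069.5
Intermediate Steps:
D(k, m) = -¼
z(R) = 6 + R (z(R) = (4 - 3)*(R + 6) = 1*(6 + R) = 6 + R)
-6*z(D(C(6), 4))*31 = -6*(6 - ¼)*31 = -6*23/4*31 = -69/2*31 = -2139/2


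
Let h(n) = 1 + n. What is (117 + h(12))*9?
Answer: 1170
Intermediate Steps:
(117 + h(12))*9 = (117 + (1 + 12))*9 = (117 + 13)*9 = 130*9 = 1170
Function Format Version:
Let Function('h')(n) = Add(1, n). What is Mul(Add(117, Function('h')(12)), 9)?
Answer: 1170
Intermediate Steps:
Mul(Add(117, Function('h')(12)), 9) = Mul(Add(117, Add(1, 12)), 9) = Mul(Add(117, 13), 9) = Mul(130, 9) = 1170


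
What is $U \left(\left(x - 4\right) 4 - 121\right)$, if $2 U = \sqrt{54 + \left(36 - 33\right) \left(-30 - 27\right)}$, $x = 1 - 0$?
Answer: $- \frac{399 i \sqrt{13}}{2} \approx - 719.31 i$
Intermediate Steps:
$x = 1$ ($x = 1 + 0 = 1$)
$U = \frac{3 i \sqrt{13}}{2}$ ($U = \frac{\sqrt{54 + \left(36 - 33\right) \left(-30 - 27\right)}}{2} = \frac{\sqrt{54 + 3 \left(-57\right)}}{2} = \frac{\sqrt{54 - 171}}{2} = \frac{\sqrt{-117}}{2} = \frac{3 i \sqrt{13}}{2} \approx 5.4083 i$)
$U \left(\left(x - 4\right) 4 - 121\right) = \frac{3 i \sqrt{13}}{2} \left(\left(1 - 4\right) 4 - 121\right) = \frac{3 i \sqrt{13}}{2} \left(\left(-3\right) 4 - 121\right) = \frac{3 i \sqrt{13}}{2} \left(-12 - 121\right) = \frac{3 i \sqrt{13}}{2} \left(-133\right) = - \frac{399 i \sqrt{13}}{2}$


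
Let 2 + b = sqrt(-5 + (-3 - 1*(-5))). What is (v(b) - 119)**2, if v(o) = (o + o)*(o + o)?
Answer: 12457 + 3680*I*sqrt(3) ≈ 12457.0 + 6373.9*I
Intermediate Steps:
b = -2 + I*sqrt(3) (b = -2 + sqrt(-5 + (-3 - 1*(-5))) = -2 + sqrt(-5 + (-3 + 5)) = -2 + sqrt(-5 + 2) = -2 + sqrt(-3) = -2 + I*sqrt(3) ≈ -2.0 + 1.732*I)
v(o) = 4*o**2 (v(o) = (2*o)*(2*o) = 4*o**2)
(v(b) - 119)**2 = (4*(-2 + I*sqrt(3))**2 - 119)**2 = (-119 + 4*(-2 + I*sqrt(3))**2)**2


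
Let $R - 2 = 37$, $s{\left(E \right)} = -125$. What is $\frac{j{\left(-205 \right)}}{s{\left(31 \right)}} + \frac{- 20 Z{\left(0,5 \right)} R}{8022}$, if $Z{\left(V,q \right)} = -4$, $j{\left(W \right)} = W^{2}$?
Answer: $- \frac{2244897}{6685} \approx -335.81$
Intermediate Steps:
$R = 39$ ($R = 2 + 37 = 39$)
$\frac{j{\left(-205 \right)}}{s{\left(31 \right)}} + \frac{- 20 Z{\left(0,5 \right)} R}{8022} = \frac{\left(-205\right)^{2}}{-125} + \frac{\left(-20\right) \left(-4\right) 39}{8022} = 42025 \left(- \frac{1}{125}\right) + 80 \cdot 39 \cdot \frac{1}{8022} = - \frac{1681}{5} + 3120 \cdot \frac{1}{8022} = - \frac{1681}{5} + \frac{520}{1337} = - \frac{2244897}{6685}$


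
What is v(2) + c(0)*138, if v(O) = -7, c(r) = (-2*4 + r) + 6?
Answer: -283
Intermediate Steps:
c(r) = -2 + r (c(r) = (-8 + r) + 6 = -2 + r)
v(2) + c(0)*138 = -7 + (-2 + 0)*138 = -7 - 2*138 = -7 - 276 = -283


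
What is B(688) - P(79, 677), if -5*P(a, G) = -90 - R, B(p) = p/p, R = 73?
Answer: -158/5 ≈ -31.600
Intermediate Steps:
B(p) = 1
P(a, G) = 163/5 (P(a, G) = -(-90 - 1*73)/5 = -(-90 - 73)/5 = -⅕*(-163) = 163/5)
B(688) - P(79, 677) = 1 - 1*163/5 = 1 - 163/5 = -158/5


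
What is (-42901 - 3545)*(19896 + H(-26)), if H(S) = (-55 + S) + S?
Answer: -919119894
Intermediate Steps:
H(S) = -55 + 2*S
(-42901 - 3545)*(19896 + H(-26)) = (-42901 - 3545)*(19896 + (-55 + 2*(-26))) = -46446*(19896 + (-55 - 52)) = -46446*(19896 - 107) = -46446*19789 = -919119894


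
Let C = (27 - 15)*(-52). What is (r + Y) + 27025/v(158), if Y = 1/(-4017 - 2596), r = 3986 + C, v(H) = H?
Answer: 3691515315/1044854 ≈ 3533.0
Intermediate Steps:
C = -624 (C = 12*(-52) = -624)
r = 3362 (r = 3986 - 624 = 3362)
Y = -1/6613 (Y = 1/(-6613) = -1/6613 ≈ -0.00015122)
(r + Y) + 27025/v(158) = (3362 - 1/6613) + 27025/158 = 22232905/6613 + 27025*(1/158) = 22232905/6613 + 27025/158 = 3691515315/1044854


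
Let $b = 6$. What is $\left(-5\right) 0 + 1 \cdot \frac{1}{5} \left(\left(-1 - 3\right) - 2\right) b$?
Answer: $- \frac{36}{5} \approx -7.2$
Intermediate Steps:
$\left(-5\right) 0 + 1 \cdot \frac{1}{5} \left(\left(-1 - 3\right) - 2\right) b = \left(-5\right) 0 + 1 \cdot \frac{1}{5} \left(\left(-1 - 3\right) - 2\right) 6 = 0 + 1 \cdot \frac{1}{5} \left(-4 - 2\right) 6 = 0 + \frac{1}{5} \left(-6\right) 6 = 0 - \frac{36}{5} = - \frac{36}{5}$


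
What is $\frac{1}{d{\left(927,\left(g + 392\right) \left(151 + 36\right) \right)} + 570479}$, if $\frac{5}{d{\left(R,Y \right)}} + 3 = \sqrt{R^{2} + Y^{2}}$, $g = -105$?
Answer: $\frac{821838003486007}{468841322390698065933} - \frac{5 \sqrt{2881220890}}{937682644781396131866} \approx 1.7529 \cdot 10^{-6}$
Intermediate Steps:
$d{\left(R,Y \right)} = \frac{5}{-3 + \sqrt{R^{2} + Y^{2}}}$
$\frac{1}{d{\left(927,\left(g + 392\right) \left(151 + 36\right) \right)} + 570479} = \frac{1}{\frac{5}{-3 + \sqrt{927^{2} + \left(\left(-105 + 392\right) \left(151 + 36\right)\right)^{2}}} + 570479} = \frac{1}{\frac{5}{-3 + \sqrt{859329 + \left(287 \cdot 187\right)^{2}}} + 570479} = \frac{1}{\frac{5}{-3 + \sqrt{859329 + 53669^{2}}} + 570479} = \frac{1}{\frac{5}{-3 + \sqrt{859329 + 2880361561}} + 570479} = \frac{1}{\frac{5}{-3 + \sqrt{2881220890}} + 570479} = \frac{1}{570479 + \frac{5}{-3 + \sqrt{2881220890}}}$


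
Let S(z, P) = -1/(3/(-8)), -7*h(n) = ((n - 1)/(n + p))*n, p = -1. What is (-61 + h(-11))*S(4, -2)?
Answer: -3328/21 ≈ -158.48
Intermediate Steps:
h(n) = -n/7 (h(n) = -(n - 1)/(n - 1)*n/7 = -(-1 + n)/(-1 + n)*n/7 = -n/7)
S(z, P) = 8/3 (S(z, P) = -1/(3*(-1/8)) = -1/(-3/8) = -1*(-8/3) = 8/3)
(-61 + h(-11))*S(4, -2) = (-61 - 1/7*(-11))*(8/3) = (-61 + 11/7)*(8/3) = -416/7*8/3 = -3328/21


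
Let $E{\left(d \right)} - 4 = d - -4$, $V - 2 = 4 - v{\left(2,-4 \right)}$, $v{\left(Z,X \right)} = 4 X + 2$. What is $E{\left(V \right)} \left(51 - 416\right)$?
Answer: $-10220$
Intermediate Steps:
$v{\left(Z,X \right)} = 2 + 4 X$
$V = 20$ ($V = 2 + \left(4 - \left(2 + 4 \left(-4\right)\right)\right) = 2 + \left(4 - \left(2 - 16\right)\right) = 2 + \left(4 - -14\right) = 2 + \left(4 + 14\right) = 2 + 18 = 20$)
$E{\left(d \right)} = 8 + d$ ($E{\left(d \right)} = 4 + \left(d - -4\right) = 4 + \left(d + 4\right) = 4 + \left(4 + d\right) = 8 + d$)
$E{\left(V \right)} \left(51 - 416\right) = \left(8 + 20\right) \left(51 - 416\right) = 28 \left(51 - 416\right) = 28 \left(-365\right) = -10220$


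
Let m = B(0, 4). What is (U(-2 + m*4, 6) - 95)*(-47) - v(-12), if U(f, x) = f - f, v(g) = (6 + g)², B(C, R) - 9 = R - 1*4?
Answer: 4429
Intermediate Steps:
B(C, R) = 5 + R (B(C, R) = 9 + (R - 1*4) = 9 + (R - 4) = 9 + (-4 + R) = 5 + R)
m = 9 (m = 5 + 4 = 9)
U(f, x) = 0
(U(-2 + m*4, 6) - 95)*(-47) - v(-12) = (0 - 95)*(-47) - (6 - 12)² = -95*(-47) - 1*(-6)² = 4465 - 1*36 = 4465 - 36 = 4429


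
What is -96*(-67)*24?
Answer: 154368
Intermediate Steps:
-96*(-67)*24 = 6432*24 = 154368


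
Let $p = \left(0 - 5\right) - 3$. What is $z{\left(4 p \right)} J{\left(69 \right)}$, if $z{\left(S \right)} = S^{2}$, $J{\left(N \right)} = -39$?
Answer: $-39936$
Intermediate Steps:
$p = -8$ ($p = -5 - 3 = -8$)
$z{\left(4 p \right)} J{\left(69 \right)} = \left(4 \left(-8\right)\right)^{2} \left(-39\right) = \left(-32\right)^{2} \left(-39\right) = 1024 \left(-39\right) = -39936$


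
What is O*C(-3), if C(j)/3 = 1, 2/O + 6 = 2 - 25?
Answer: -6/29 ≈ -0.20690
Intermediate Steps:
O = -2/29 (O = 2/(-6 + (2 - 25)) = 2/(-6 - 23) = 2/(-29) = 2*(-1/29) = -2/29 ≈ -0.068966)
C(j) = 3 (C(j) = 3*1 = 3)
O*C(-3) = -2/29*3 = -6/29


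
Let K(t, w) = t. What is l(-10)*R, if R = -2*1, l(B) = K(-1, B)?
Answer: 2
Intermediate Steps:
l(B) = -1
R = -2
l(-10)*R = -1*(-2) = 2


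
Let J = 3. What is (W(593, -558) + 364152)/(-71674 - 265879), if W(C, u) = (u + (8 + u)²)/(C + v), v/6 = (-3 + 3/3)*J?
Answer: -203134606/188017021 ≈ -1.0804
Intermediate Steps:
v = -36 (v = 6*((-3 + 3/3)*3) = 6*((-3 + 3*(⅓))*3) = 6*((-3 + 1)*3) = 6*(-2*3) = 6*(-6) = -36)
W(C, u) = (u + (8 + u)²)/(-36 + C) (W(C, u) = (u + (8 + u)²)/(C - 36) = (u + (8 + u)²)/(-36 + C))
(W(593, -558) + 364152)/(-71674 - 265879) = ((-558 + (8 - 558)²)/(-36 + 593) + 364152)/(-71674 - 265879) = ((-558 + (-550)²)/557 + 364152)/(-337553) = ((-558 + 302500)/557 + 364152)*(-1/337553) = ((1/557)*301942 + 364152)*(-1/337553) = (301942/557 + 364152)*(-1/337553) = (203134606/557)*(-1/337553) = -203134606/188017021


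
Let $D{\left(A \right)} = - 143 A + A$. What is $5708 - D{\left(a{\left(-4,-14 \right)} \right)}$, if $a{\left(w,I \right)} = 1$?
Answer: $5850$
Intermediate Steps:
$D{\left(A \right)} = - 142 A$
$5708 - D{\left(a{\left(-4,-14 \right)} \right)} = 5708 - \left(-142\right) 1 = 5708 - -142 = 5708 + 142 = 5850$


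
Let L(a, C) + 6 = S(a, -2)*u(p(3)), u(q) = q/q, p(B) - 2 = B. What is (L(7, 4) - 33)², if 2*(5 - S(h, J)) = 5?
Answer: 5329/4 ≈ 1332.3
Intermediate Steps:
p(B) = 2 + B
u(q) = 1
S(h, J) = 5/2 (S(h, J) = 5 - ½*5 = 5 - 5/2 = 5/2)
L(a, C) = -7/2 (L(a, C) = -6 + (5/2)*1 = -6 + 5/2 = -7/2)
(L(7, 4) - 33)² = (-7/2 - 33)² = (-73/2)² = 5329/4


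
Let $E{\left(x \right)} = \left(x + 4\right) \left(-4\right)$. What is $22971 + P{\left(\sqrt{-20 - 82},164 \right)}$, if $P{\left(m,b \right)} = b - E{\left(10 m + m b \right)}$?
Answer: $23151 + 696 i \sqrt{102} \approx 23151.0 + 7029.3 i$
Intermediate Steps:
$E{\left(x \right)} = -16 - 4 x$ ($E{\left(x \right)} = \left(4 + x\right) \left(-4\right) = -16 - 4 x$)
$P{\left(m,b \right)} = 16 + b + 40 m + 4 b m$ ($P{\left(m,b \right)} = b - \left(-16 - 4 \left(10 m + m b\right)\right) = b - \left(-16 - 4 \left(10 m + b m\right)\right) = b - \left(-16 - \left(40 m + 4 b m\right)\right) = b - \left(-16 - 40 m - 4 b m\right) = b + \left(16 + 40 m + 4 b m\right) = 16 + b + 40 m + 4 b m$)
$22971 + P{\left(\sqrt{-20 - 82},164 \right)} = 22971 + \left(16 + 164 + 4 \sqrt{-20 - 82} \left(10 + 164\right)\right) = 22971 + \left(16 + 164 + 4 \sqrt{-102} \cdot 174\right) = 22971 + \left(16 + 164 + 4 i \sqrt{102} \cdot 174\right) = 22971 + \left(16 + 164 + 696 i \sqrt{102}\right) = 22971 + \left(180 + 696 i \sqrt{102}\right) = 23151 + 696 i \sqrt{102}$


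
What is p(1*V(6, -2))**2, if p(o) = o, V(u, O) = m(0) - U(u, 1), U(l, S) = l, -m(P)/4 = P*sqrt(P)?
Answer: 36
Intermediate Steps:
m(P) = -4*P**(3/2) (m(P) = -4*P*sqrt(P) = -4*P**(3/2))
V(u, O) = -u (V(u, O) = -4*0**(3/2) - u = -4*0 - u = 0 - u = -u)
p(1*V(6, -2))**2 = (1*(-1*6))**2 = (1*(-6))**2 = (-6)**2 = 36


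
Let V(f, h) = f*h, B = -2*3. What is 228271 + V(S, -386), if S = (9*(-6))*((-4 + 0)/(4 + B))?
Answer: 269959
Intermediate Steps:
B = -6
S = -108 (S = (9*(-6))*((-4 + 0)/(4 - 6)) = -(-216)/(-2) = -(-216)*(-1)/2 = -54*2 = -108)
228271 + V(S, -386) = 228271 - 108*(-386) = 228271 + 41688 = 269959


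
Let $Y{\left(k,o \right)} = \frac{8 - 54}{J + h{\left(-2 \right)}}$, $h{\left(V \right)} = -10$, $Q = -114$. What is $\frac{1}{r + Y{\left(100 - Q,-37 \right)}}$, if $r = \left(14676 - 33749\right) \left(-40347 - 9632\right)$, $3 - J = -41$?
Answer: $\frac{17}{16205240916} \approx 1.049 \cdot 10^{-9}$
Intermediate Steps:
$J = 44$ ($J = 3 - -41 = 3 + 41 = 44$)
$r = 953249467$ ($r = \left(-19073\right) \left(-49979\right) = 953249467$)
$Y{\left(k,o \right)} = - \frac{23}{17}$ ($Y{\left(k,o \right)} = \frac{8 - 54}{44 - 10} = - \frac{46}{34} = \left(-46\right) \frac{1}{34} = - \frac{23}{17}$)
$\frac{1}{r + Y{\left(100 - Q,-37 \right)}} = \frac{1}{953249467 - \frac{23}{17}} = \frac{1}{\frac{16205240916}{17}} = \frac{17}{16205240916}$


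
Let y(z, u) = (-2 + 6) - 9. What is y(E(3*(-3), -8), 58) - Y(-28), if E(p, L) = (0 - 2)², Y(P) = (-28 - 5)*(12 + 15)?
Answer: 886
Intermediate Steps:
Y(P) = -891 (Y(P) = -33*27 = -891)
E(p, L) = 4 (E(p, L) = (-2)² = 4)
y(z, u) = -5 (y(z, u) = 4 - 9 = -5)
y(E(3*(-3), -8), 58) - Y(-28) = -5 - 1*(-891) = -5 + 891 = 886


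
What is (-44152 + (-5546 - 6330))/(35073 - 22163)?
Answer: -28014/6455 ≈ -4.3399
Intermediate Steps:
(-44152 + (-5546 - 6330))/(35073 - 22163) = (-44152 - 11876)/12910 = -56028*1/12910 = -28014/6455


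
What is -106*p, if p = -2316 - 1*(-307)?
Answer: 212954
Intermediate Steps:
p = -2009 (p = -2316 + 307 = -2009)
-106*p = -106*(-2009) = 212954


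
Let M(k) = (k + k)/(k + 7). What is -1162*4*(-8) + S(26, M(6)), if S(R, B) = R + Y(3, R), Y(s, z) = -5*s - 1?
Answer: 37194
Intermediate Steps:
Y(s, z) = -1 - 5*s
M(k) = 2*k/(7 + k) (M(k) = (2*k)/(7 + k) = 2*k/(7 + k))
S(R, B) = -16 + R (S(R, B) = R + (-1 - 5*3) = R + (-1 - 15) = R - 16 = -16 + R)
-1162*4*(-8) + S(26, M(6)) = -1162*4*(-8) + (-16 + 26) = -(-37184) + 10 = -1162*(-32) + 10 = 37184 + 10 = 37194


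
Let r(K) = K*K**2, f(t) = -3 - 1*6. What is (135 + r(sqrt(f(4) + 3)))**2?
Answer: 18009 - 1620*I*sqrt(6) ≈ 18009.0 - 3968.2*I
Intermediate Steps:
f(t) = -9 (f(t) = -3 - 6 = -9)
r(K) = K**3
(135 + r(sqrt(f(4) + 3)))**2 = (135 + (sqrt(-9 + 3))**3)**2 = (135 + (sqrt(-6))**3)**2 = (135 + (I*sqrt(6))**3)**2 = (135 - 6*I*sqrt(6))**2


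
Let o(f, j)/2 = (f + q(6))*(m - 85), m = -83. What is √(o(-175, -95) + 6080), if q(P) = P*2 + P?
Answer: 4*√3677 ≈ 242.55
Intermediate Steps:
q(P) = 3*P (q(P) = 2*P + P = 3*P)
o(f, j) = -6048 - 336*f (o(f, j) = 2*((f + 3*6)*(-83 - 85)) = 2*((f + 18)*(-168)) = 2*((18 + f)*(-168)) = 2*(-3024 - 168*f) = -6048 - 336*f)
√(o(-175, -95) + 6080) = √((-6048 - 336*(-175)) + 6080) = √((-6048 + 58800) + 6080) = √(52752 + 6080) = √58832 = 4*√3677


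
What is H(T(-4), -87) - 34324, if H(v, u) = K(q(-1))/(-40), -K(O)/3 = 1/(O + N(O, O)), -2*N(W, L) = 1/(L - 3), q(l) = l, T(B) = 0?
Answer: -1201343/35 ≈ -34324.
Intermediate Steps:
N(W, L) = -1/(2*(-3 + L)) (N(W, L) = -1/(2*(L - 3)) = -1/(2*(-3 + L)))
K(O) = -3/(O - 1/(-6 + 2*O))
H(v, u) = -3/35 (H(v, u) = (6*(3 - 1*(-1))/(-1 + 2*(-1)*(-3 - 1)))/(-40) = (6*(3 + 1)/(-1 + 2*(-1)*(-4)))*(-1/40) = (6*4/(-1 + 8))*(-1/40) = (6*4/7)*(-1/40) = (6*(⅐)*4)*(-1/40) = (24/7)*(-1/40) = -3/35)
H(T(-4), -87) - 34324 = -3/35 - 34324 = -1201343/35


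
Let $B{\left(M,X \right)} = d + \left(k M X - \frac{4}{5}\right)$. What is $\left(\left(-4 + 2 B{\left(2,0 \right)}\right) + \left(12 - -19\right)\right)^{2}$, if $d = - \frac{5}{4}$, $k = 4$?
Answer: $\frac{52441}{100} \approx 524.41$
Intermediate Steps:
$d = - \frac{5}{4}$ ($d = \left(-5\right) \frac{1}{4} = - \frac{5}{4} \approx -1.25$)
$B{\left(M,X \right)} = - \frac{41}{20} + 4 M X$ ($B{\left(M,X \right)} = - \frac{5}{4} + \left(4 M X - \frac{4}{5}\right) = - \frac{5}{4} + \left(- \frac{4}{5} + 4 M X\right) = - \frac{41}{20} + 4 M X$)
$\left(\left(-4 + 2 B{\left(2,0 \right)}\right) + \left(12 - -19\right)\right)^{2} = \left(\left(-4 + 2 \left(- \frac{41}{20} + 4 \cdot 2 \cdot 0\right)\right) + \left(12 - -19\right)\right)^{2} = \left(\left(-4 + 2 \left(- \frac{41}{20} + 0\right)\right) + \left(12 + 19\right)\right)^{2} = \left(\left(-4 + 2 \left(- \frac{41}{20}\right)\right) + 31\right)^{2} = \left(\left(-4 - \frac{41}{10}\right) + 31\right)^{2} = \left(- \frac{81}{10} + 31\right)^{2} = \left(\frac{229}{10}\right)^{2} = \frac{52441}{100}$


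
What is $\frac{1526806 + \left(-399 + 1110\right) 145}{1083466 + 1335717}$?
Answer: $\frac{125377}{186091} \approx 0.67374$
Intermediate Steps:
$\frac{1526806 + \left(-399 + 1110\right) 145}{1083466 + 1335717} = \frac{1526806 + 711 \cdot 145}{2419183} = \left(1526806 + 103095\right) \frac{1}{2419183} = 1629901 \cdot \frac{1}{2419183} = \frac{125377}{186091}$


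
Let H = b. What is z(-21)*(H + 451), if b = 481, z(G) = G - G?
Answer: 0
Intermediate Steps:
z(G) = 0
H = 481
z(-21)*(H + 451) = 0*(481 + 451) = 0*932 = 0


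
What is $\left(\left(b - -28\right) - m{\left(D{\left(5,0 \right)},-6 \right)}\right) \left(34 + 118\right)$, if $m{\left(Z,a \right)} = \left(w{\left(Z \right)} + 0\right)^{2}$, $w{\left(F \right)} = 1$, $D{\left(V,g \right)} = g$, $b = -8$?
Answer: $2888$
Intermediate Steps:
$m{\left(Z,a \right)} = 1$ ($m{\left(Z,a \right)} = \left(1 + 0\right)^{2} = 1^{2} = 1$)
$\left(\left(b - -28\right) - m{\left(D{\left(5,0 \right)},-6 \right)}\right) \left(34 + 118\right) = \left(\left(-8 - -28\right) - 1\right) \left(34 + 118\right) = \left(\left(-8 + 28\right) - 1\right) 152 = \left(20 - 1\right) 152 = 19 \cdot 152 = 2888$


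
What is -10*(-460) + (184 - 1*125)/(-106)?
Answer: 487541/106 ≈ 4599.4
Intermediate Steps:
-10*(-460) + (184 - 1*125)/(-106) = 4600 + (184 - 125)*(-1/106) = 4600 + 59*(-1/106) = 4600 - 59/106 = 487541/106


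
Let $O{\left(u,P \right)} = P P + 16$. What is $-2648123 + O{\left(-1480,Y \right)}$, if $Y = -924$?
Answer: $-1794331$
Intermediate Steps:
$O{\left(u,P \right)} = 16 + P^{2}$ ($O{\left(u,P \right)} = P^{2} + 16 = 16 + P^{2}$)
$-2648123 + O{\left(-1480,Y \right)} = -2648123 + \left(16 + \left(-924\right)^{2}\right) = -2648123 + \left(16 + 853776\right) = -2648123 + 853792 = -1794331$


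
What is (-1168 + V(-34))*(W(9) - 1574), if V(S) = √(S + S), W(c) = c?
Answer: 1827920 - 3130*I*√17 ≈ 1.8279e+6 - 12905.0*I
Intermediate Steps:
V(S) = √2*√S (V(S) = √(2*S) = √2*√S)
(-1168 + V(-34))*(W(9) - 1574) = (-1168 + √2*√(-34))*(9 - 1574) = (-1168 + √2*(I*√34))*(-1565) = (-1168 + 2*I*√17)*(-1565) = 1827920 - 3130*I*√17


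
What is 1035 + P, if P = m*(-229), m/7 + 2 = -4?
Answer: 10653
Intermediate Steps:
m = -42 (m = -14 + 7*(-4) = -14 - 28 = -42)
P = 9618 (P = -42*(-229) = 9618)
1035 + P = 1035 + 9618 = 10653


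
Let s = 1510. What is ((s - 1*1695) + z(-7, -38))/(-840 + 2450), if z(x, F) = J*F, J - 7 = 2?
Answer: -527/1610 ≈ -0.32733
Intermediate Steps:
J = 9 (J = 7 + 2 = 9)
z(x, F) = 9*F
((s - 1*1695) + z(-7, -38))/(-840 + 2450) = ((1510 - 1*1695) + 9*(-38))/(-840 + 2450) = ((1510 - 1695) - 342)/1610 = (-185 - 342)*(1/1610) = -527*1/1610 = -527/1610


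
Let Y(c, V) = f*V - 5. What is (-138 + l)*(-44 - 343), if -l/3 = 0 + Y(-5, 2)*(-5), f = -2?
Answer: 105651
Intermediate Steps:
Y(c, V) = -5 - 2*V (Y(c, V) = -2*V - 5 = -5 - 2*V)
l = -135 (l = -3*(0 + (-5 - 2*2)*(-5)) = -3*(0 + (-5 - 4)*(-5)) = -3*(0 - 9*(-5)) = -3*(0 + 45) = -3*45 = -135)
(-138 + l)*(-44 - 343) = (-138 - 135)*(-44 - 343) = -273*(-387) = 105651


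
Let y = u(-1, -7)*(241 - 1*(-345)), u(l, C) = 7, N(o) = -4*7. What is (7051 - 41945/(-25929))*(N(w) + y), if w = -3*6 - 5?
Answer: 248333825992/8643 ≈ 2.8732e+7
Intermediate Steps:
w = -23 (w = -18 - 5 = -23)
N(o) = -28
y = 4102 (y = 7*(241 - 1*(-345)) = 7*(241 + 345) = 7*586 = 4102)
(7051 - 41945/(-25929))*(N(w) + y) = (7051 - 41945/(-25929))*(-28 + 4102) = (7051 - 41945*(-1/25929))*4074 = (7051 + 41945/25929)*4074 = (182867324/25929)*4074 = 248333825992/8643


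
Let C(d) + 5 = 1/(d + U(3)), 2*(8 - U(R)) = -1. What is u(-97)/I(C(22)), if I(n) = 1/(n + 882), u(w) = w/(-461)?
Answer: 5189403/28121 ≈ 184.54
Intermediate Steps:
U(R) = 17/2 (U(R) = 8 - ½*(-1) = 8 + ½ = 17/2)
u(w) = -w/461 (u(w) = w*(-1/461) = -w/461)
C(d) = -5 + 1/(17/2 + d) (C(d) = -5 + 1/(d + 17/2) = -5 + 1/(17/2 + d))
I(n) = 1/(882 + n)
u(-97)/I(C(22)) = (-1/461*(-97))/(1/(882 + (-83 - 10*22)/(17 + 2*22))) = 97/(461*(1/(882 + (-83 - 220)/(17 + 44)))) = 97/(461*(1/(882 - 303/61))) = 97/(461*(1/(53499/61))) = 97/(461*(61/53499)) = (97/461)*(53499/61) = 5189403/28121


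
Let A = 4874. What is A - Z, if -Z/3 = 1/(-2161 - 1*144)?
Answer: 11234567/2305 ≈ 4874.0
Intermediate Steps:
Z = 3/2305 (Z = -3/(-2161 - 1*144) = -3/(-2161 - 144) = -3/(-2305) = -3*(-1/2305) = 3/2305 ≈ 0.0013015)
A - Z = 4874 - 1*3/2305 = 4874 - 3/2305 = 11234567/2305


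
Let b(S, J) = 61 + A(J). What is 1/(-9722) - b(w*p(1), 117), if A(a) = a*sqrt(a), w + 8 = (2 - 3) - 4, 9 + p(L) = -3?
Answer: -593043/9722 - 351*sqrt(13) ≈ -1326.5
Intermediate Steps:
p(L) = -12 (p(L) = -9 - 3 = -12)
w = -13 (w = -8 + ((2 - 3) - 4) = -8 + (-1 - 4) = -8 - 5 = -13)
A(a) = a**(3/2)
b(S, J) = 61 + J**(3/2)
1/(-9722) - b(w*p(1), 117) = 1/(-9722) - (61 + 117**(3/2)) = -1/9722 - (61 + 351*sqrt(13)) = -1/9722 + (-61 - 351*sqrt(13)) = -593043/9722 - 351*sqrt(13)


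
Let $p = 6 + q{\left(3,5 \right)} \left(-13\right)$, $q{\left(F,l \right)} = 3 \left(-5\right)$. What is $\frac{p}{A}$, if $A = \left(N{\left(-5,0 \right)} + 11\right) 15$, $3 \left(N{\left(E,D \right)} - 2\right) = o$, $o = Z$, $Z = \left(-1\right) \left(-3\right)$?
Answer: $\frac{67}{70} \approx 0.95714$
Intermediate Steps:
$q{\left(F,l \right)} = -15$
$Z = 3$
$o = 3$
$N{\left(E,D \right)} = 3$ ($N{\left(E,D \right)} = 2 + \frac{1}{3} \cdot 3 = 2 + 1 = 3$)
$A = 210$ ($A = \left(3 + 11\right) 15 = 14 \cdot 15 = 210$)
$p = 201$ ($p = 6 - -195 = 6 + 195 = 201$)
$\frac{p}{A} = \frac{201}{210} = 201 \cdot \frac{1}{210} = \frac{67}{70}$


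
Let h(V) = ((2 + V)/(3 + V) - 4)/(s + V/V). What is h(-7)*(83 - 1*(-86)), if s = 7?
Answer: -1859/32 ≈ -58.094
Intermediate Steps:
h(V) = -½ + (2 + V)/(8*(3 + V)) (h(V) = ((2 + V)/(3 + V) - 4)/(7 + V/V) = ((2 + V)/(3 + V) - 4)/(7 + 1) = (-4 + (2 + V)/(3 + V))/8 = (-4 + (2 + V)/(3 + V))*(⅛) = -½ + (2 + V)/(8*(3 + V)))
h(-7)*(83 - 1*(-86)) = ((-10 - 3*(-7))/(8*(3 - 7)))*(83 - 1*(-86)) = ((⅛)*(-10 + 21)/(-4))*(83 + 86) = ((⅛)*(-¼)*11)*169 = -11/32*169 = -1859/32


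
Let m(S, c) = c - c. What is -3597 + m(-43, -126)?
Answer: -3597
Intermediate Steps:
m(S, c) = 0
-3597 + m(-43, -126) = -3597 + 0 = -3597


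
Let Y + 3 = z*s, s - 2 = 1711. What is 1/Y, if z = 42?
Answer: 1/71943 ≈ 1.3900e-5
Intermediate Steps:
s = 1713 (s = 2 + 1711 = 1713)
Y = 71943 (Y = -3 + 42*1713 = -3 + 71946 = 71943)
1/Y = 1/71943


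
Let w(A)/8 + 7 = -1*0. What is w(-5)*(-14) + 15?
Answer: 799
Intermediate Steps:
w(A) = -56 (w(A) = -56 + 8*(-1*0) = -56 + 8*0 = -56 + 0 = -56)
w(-5)*(-14) + 15 = -56*(-14) + 15 = 784 + 15 = 799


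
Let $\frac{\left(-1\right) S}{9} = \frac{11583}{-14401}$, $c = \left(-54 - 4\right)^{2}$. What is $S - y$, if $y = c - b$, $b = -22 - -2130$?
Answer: $- \frac{17983409}{14401} \approx -1248.8$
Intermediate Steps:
$b = 2108$ ($b = -22 + 2130 = 2108$)
$c = 3364$ ($c = \left(-58\right)^{2} = 3364$)
$S = \frac{104247}{14401}$ ($S = - 9 \frac{11583}{-14401} = - 9 \cdot 11583 \left(- \frac{1}{14401}\right) = \left(-9\right) \left(- \frac{11583}{14401}\right) = \frac{104247}{14401} \approx 7.2389$)
$y = 1256$ ($y = 3364 - 2108 = 1256$)
$S - y = \frac{104247}{14401} - 1256 = - \frac{17983409}{14401}$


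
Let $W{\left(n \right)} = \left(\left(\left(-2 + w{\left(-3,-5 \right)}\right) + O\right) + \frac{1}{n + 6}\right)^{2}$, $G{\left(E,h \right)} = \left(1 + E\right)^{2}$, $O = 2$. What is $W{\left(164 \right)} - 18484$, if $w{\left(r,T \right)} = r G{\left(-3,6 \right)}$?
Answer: $- \frac{530030079}{28900} \approx -18340.0$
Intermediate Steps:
$w{\left(r,T \right)} = 4 r$ ($w{\left(r,T \right)} = r \left(1 - 3\right)^{2} = r \left(-2\right)^{2} = r 4 = 4 r$)
$W{\left(n \right)} = \left(-12 + \frac{1}{6 + n}\right)^{2}$ ($W{\left(n \right)} = \left(\left(\left(-2 + 4 \left(-3\right)\right) + 2\right) + \frac{1}{n + 6}\right)^{2} = \left(\left(\left(-2 - 12\right) + 2\right) + \frac{1}{6 + n}\right)^{2} = \left(\left(-14 + 2\right) + \frac{1}{6 + n}\right)^{2} = \left(-12 + \frac{1}{6 + n}\right)^{2}$)
$W{\left(164 \right)} - 18484 = \frac{\left(71 + 12 \cdot 164\right)^{2}}{\left(6 + 164\right)^{2}} - 18484 = \frac{\left(71 + 1968\right)^{2}}{28900} - 18484 = \frac{2039^{2}}{28900} - 18484 = \frac{1}{28900} \cdot 4157521 - 18484 = \frac{4157521}{28900} - 18484 = - \frac{530030079}{28900}$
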